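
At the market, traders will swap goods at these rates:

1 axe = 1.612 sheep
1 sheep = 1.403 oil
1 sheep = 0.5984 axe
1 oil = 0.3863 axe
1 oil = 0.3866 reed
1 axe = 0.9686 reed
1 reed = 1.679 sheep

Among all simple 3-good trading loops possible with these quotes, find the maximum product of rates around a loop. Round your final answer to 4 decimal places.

sheep→axe→reed→sheep: 0.5984 × 0.9686 × 1.679 = 0.97317
sheep→oil→reed→sheep: 1.403 × 0.3866 × 1.679 = 0.91069
sheep→oil→axe→sheep: 1.403 × 0.3863 × 1.612 = 0.87367
Maximum is sheep→axe→reed→sheep at 0.9732; no arbitrage — every cycle loses value.

0.9732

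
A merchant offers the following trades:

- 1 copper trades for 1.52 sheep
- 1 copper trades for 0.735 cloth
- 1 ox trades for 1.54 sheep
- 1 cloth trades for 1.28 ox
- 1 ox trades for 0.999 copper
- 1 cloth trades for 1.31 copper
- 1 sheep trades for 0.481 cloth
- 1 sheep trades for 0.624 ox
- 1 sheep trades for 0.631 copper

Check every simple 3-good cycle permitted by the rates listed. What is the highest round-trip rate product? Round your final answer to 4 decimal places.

cloth→copper→sheep→cloth: 1.31 × 1.52 × 0.481 = 0.95777
cloth→ox→sheep→cloth: 1.28 × 1.54 × 0.481 = 0.94815
copper→sheep→ox→copper: 1.52 × 0.624 × 0.999 = 0.94753
cloth→ox→copper→cloth: 1.28 × 0.999 × 0.735 = 0.93986
Maximum is cloth→copper→sheep→cloth at 0.9578; no arbitrage — every cycle loses value.

0.9578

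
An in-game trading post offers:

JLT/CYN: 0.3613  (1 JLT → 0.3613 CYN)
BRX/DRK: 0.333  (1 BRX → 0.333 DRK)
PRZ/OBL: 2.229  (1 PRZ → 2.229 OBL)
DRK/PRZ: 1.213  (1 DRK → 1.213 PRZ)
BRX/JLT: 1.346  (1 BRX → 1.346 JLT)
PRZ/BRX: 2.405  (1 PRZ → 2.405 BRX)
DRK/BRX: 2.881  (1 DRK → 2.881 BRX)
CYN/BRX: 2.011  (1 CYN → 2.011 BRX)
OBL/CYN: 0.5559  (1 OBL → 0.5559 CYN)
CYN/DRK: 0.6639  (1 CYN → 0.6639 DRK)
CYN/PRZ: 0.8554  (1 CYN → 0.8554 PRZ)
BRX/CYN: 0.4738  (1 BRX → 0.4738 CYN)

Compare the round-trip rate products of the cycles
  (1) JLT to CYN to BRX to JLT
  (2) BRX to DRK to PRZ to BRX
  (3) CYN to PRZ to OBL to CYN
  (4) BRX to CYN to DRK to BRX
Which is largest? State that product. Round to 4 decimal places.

1.0599

(1) 0.3613 × 2.011 × 1.346 = 0.97797
(2) 0.333 × 1.213 × 2.405 = 0.97145
(3) 0.8554 × 2.229 × 0.5559 = 1.05993
(4) 0.4738 × 0.6639 × 2.881 = 0.90624
Highest is cycle (3) at 1.0599 (>1, arbitrage).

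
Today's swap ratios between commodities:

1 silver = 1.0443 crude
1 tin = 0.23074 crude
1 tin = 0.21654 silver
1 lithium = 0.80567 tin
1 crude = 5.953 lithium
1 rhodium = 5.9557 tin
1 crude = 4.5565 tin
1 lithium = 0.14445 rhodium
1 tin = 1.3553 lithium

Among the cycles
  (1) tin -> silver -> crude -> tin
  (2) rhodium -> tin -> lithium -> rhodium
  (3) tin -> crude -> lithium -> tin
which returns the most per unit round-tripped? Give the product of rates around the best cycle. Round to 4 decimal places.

1.1660

(1) 0.21654 × 1.0443 × 4.5565 = 1.03037
(2) 5.9557 × 1.3553 × 0.14445 = 1.16597
(3) 0.23074 × 5.953 × 0.80567 = 1.10666
Highest is cycle (2) at 1.1660 (>1, arbitrage).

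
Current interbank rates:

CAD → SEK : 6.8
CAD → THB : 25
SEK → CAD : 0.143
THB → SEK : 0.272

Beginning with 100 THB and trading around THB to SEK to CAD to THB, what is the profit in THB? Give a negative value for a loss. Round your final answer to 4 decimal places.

100 THB × 0.272 = 27.2 SEK
27.2 SEK × 0.143 = 3.8896 CAD
3.8896 CAD × 25 = 97.24 THB
Net change: 97.24 − 100 = -2.76 THB

-2.7600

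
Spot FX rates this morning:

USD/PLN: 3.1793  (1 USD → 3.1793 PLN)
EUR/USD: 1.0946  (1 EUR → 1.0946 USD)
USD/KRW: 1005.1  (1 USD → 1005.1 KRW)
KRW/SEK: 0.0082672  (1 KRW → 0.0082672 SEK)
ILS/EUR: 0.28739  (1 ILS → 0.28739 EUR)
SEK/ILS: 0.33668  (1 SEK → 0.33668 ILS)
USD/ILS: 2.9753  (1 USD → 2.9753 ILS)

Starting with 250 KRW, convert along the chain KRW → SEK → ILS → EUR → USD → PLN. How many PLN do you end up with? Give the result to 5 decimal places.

250 KRW × 0.0082672 = 2.0668 SEK
2.0668 SEK × 0.33668 = 0.695850224 ILS
0.695850224 ILS × 0.28739 = 0.19998039587536 EUR
0.19998039587536 EUR × 1.0946 = 0.218898541325169056 USD
0.218898541325169056 USD × 3.1793 = 0.6959441324351099797408 PLN

0.69594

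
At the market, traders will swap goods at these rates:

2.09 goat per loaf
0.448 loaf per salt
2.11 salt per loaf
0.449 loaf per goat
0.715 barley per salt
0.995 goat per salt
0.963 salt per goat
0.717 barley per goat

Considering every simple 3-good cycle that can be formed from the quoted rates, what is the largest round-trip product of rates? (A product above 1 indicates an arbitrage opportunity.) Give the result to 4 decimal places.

loaf→salt→goat→loaf: 2.11 × 0.995 × 0.449 = 0.94265
loaf→goat→salt→loaf: 2.09 × 0.963 × 0.448 = 0.90168
Maximum is loaf→salt→goat→loaf at 0.9427; no arbitrage — every cycle loses value.

0.9427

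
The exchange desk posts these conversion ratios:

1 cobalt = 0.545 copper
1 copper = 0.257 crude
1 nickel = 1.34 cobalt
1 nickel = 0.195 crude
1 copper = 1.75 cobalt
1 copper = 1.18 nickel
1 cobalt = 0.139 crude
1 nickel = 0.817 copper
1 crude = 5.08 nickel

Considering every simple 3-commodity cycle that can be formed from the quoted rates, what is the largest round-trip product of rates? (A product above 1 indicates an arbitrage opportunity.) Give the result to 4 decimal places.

1.0666

copper→crude→nickel→copper: 0.257 × 5.08 × 0.817 = 1.06664
cobalt→crude→nickel→cobalt: 0.139 × 5.08 × 1.34 = 0.94620
cobalt→copper→nickel→cobalt: 0.545 × 1.18 × 1.34 = 0.86175
Maximum is copper→crude→nickel→copper at 1.0666; arbitrage exists.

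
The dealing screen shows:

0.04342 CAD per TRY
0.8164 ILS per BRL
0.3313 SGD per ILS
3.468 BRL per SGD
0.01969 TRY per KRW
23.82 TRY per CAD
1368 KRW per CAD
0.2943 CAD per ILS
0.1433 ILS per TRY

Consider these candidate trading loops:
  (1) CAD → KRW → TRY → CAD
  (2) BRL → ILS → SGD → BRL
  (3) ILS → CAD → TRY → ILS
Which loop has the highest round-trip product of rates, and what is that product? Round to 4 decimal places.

(1) 1368 × 0.01969 × 0.04342 = 1.16956
(2) 0.8164 × 0.3313 × 3.468 = 0.93800
(3) 0.2943 × 23.82 × 0.1433 = 1.00457
Highest is cycle (1) at 1.1696 (>1, arbitrage).

1.1696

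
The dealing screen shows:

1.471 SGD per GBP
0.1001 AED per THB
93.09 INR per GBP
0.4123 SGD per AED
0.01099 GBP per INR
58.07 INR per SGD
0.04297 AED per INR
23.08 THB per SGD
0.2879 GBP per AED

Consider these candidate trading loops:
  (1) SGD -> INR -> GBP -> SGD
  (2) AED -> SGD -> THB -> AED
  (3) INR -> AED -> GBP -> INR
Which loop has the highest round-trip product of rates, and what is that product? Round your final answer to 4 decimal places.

1.1516

(1) 58.07 × 0.01099 × 1.471 = 0.93878
(2) 0.4123 × 23.08 × 0.1001 = 0.95254
(3) 0.04297 × 0.2879 × 93.09 = 1.15162
Highest is cycle (3) at 1.1516 (>1, arbitrage).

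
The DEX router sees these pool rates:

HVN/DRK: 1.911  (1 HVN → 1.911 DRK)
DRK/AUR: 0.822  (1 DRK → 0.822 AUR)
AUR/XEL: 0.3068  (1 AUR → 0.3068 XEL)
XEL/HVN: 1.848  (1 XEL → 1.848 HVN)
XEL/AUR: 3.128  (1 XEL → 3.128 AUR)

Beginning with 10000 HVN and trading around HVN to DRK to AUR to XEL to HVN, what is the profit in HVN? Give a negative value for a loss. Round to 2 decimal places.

-1093.85

10000 HVN × 1.911 = 19110 DRK
19110 DRK × 0.822 = 15708.42 AUR
15708.42 AUR × 0.3068 = 4819.343256 XEL
4819.343256 XEL × 1.848 = 8906.146337088 HVN
Net change: 8906.146337088 − 10000 = -1093.853662912 HVN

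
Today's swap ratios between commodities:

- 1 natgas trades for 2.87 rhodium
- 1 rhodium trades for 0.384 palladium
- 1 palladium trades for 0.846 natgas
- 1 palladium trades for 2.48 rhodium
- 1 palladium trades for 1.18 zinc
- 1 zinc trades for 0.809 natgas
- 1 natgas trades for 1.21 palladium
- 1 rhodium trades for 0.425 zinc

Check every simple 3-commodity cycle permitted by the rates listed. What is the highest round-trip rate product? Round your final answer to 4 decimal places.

zinc→natgas→palladium→zinc: 0.809 × 1.21 × 1.18 = 1.15509
zinc→natgas→rhodium→zinc: 0.809 × 2.87 × 0.425 = 0.98678
palladium→natgas→rhodium→palladium: 0.846 × 2.87 × 0.384 = 0.93236
Maximum is zinc→natgas→palladium→zinc at 1.1551; arbitrage exists.

1.1551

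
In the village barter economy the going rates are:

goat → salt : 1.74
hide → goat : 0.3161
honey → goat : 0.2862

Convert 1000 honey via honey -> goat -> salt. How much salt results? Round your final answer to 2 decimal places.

497.99

1000 honey × 0.2862 = 286.2 goat
286.2 goat × 1.74 = 497.988 salt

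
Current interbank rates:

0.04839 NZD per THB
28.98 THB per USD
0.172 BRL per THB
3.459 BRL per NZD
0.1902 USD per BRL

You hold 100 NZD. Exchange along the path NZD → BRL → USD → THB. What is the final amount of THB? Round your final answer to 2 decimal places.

100 NZD × 3.459 = 345.9 BRL
345.9 BRL × 0.1902 = 65.79018 USD
65.79018 USD × 28.98 = 1906.5994164 THB

1906.60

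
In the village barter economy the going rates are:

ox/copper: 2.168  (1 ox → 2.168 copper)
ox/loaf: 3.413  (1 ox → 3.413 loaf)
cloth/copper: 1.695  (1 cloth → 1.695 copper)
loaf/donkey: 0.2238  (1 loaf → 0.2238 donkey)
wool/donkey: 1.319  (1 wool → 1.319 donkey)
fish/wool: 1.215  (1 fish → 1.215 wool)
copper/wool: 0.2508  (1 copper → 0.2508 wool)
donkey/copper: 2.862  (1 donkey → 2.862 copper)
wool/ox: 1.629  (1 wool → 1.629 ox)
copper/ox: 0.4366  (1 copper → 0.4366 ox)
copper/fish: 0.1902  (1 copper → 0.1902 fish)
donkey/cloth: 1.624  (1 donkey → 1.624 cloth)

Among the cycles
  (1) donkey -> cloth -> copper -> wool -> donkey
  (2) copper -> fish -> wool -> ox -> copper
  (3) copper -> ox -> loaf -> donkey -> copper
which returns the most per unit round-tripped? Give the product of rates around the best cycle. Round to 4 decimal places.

0.9544

(1) 1.624 × 1.695 × 0.2508 × 1.319 = 0.91060
(2) 0.1902 × 1.215 × 1.629 × 2.168 = 0.81614
(3) 0.4366 × 3.413 × 0.2238 × 2.862 = 0.95444
Highest is cycle (3) at 0.9544 (≤1, no arbitrage).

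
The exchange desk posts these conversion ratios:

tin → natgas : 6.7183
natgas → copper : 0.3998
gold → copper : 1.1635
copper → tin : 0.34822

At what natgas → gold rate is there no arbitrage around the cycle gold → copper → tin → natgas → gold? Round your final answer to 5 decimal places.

0.36738

Known legs of the cycle: 1.1635 × 0.34822 × 6.7183 = 2.721945916651
For no arbitrage the full-cycle product must be 1, so the missing rate is 1 / 2.721945916651 ≈ 0.3673842.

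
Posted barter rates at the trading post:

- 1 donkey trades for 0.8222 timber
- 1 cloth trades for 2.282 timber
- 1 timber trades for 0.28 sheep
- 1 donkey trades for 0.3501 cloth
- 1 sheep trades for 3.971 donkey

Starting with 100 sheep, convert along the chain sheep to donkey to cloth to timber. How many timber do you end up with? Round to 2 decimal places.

100 sheep × 3.971 = 397.1 donkey
397.1 donkey × 0.3501 = 139.02471 cloth
139.02471 cloth × 2.282 = 317.25438822 timber

317.25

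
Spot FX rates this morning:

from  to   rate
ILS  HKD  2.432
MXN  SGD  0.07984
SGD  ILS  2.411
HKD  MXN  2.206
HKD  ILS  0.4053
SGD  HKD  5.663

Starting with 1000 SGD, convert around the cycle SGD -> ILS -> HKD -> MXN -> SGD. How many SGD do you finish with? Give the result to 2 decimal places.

1032.73

1000 SGD × 2.411 = 2411 ILS
2411 ILS × 2.432 = 5863.552 HKD
5863.552 HKD × 2.206 = 12934.995712 MXN
12934.995712 MXN × 0.07984 = 1032.73005764608 SGD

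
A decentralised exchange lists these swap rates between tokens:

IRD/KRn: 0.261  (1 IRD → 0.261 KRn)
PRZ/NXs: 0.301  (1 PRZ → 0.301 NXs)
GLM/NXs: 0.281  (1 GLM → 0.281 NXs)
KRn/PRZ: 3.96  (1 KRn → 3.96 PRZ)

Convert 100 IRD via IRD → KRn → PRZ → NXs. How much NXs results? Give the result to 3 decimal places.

100 IRD × 0.261 = 26.1 KRn
26.1 KRn × 3.96 = 103.356 PRZ
103.356 PRZ × 0.301 = 31.110156 NXs

31.110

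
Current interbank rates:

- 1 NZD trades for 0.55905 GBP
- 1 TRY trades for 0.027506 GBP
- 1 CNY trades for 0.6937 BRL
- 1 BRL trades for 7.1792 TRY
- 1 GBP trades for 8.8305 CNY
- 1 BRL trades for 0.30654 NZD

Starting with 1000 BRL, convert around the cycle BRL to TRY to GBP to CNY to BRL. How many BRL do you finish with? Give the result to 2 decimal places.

1000 BRL × 7.1792 = 7179.2 TRY
7179.2 TRY × 0.027506 = 197.4710752 GBP
197.4710752 GBP × 8.8305 = 1743.7683295536 CNY
1743.7683295536 CNY × 0.6937 = 1209.65209021133232 BRL

1209.65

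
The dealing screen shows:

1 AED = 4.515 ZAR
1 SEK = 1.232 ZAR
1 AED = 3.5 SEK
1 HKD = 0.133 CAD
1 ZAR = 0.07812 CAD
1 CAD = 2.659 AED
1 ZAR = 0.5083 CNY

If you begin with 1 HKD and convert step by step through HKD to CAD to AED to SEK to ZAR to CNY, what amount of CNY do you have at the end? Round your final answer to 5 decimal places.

0.77512

1 HKD × 0.133 = 0.133 CAD
0.133 CAD × 2.659 = 0.353647 AED
0.353647 AED × 3.5 = 1.2377645 SEK
1.2377645 SEK × 1.232 = 1.524925864 ZAR
1.524925864 ZAR × 0.5083 = 0.7751198166712 CNY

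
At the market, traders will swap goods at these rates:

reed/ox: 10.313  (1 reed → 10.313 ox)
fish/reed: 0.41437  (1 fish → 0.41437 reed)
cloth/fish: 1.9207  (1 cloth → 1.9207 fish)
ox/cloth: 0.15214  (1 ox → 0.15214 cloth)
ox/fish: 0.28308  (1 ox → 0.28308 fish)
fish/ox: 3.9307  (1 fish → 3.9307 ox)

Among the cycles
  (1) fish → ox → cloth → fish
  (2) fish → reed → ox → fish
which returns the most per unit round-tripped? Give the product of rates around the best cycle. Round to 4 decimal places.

1.2097

(1) 3.9307 × 0.15214 × 1.9207 = 1.14861
(2) 0.41437 × 10.313 × 0.28308 = 1.20971
Highest is cycle (2) at 1.2097 (>1, arbitrage).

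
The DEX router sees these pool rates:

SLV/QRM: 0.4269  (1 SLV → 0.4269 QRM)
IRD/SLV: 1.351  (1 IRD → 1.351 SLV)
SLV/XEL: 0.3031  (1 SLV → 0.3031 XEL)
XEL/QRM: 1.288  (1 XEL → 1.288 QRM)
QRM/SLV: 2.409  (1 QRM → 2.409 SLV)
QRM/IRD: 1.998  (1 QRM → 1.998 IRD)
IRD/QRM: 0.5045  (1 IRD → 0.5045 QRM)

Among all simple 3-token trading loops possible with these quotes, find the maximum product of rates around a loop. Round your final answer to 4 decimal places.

SLV→QRM→IRD→SLV: 0.4269 × 1.998 × 1.351 = 1.15233
SLV→XEL→QRM→SLV: 0.3031 × 1.288 × 2.409 = 0.94046
Maximum is SLV→QRM→IRD→SLV at 1.1523; arbitrage exists.

1.1523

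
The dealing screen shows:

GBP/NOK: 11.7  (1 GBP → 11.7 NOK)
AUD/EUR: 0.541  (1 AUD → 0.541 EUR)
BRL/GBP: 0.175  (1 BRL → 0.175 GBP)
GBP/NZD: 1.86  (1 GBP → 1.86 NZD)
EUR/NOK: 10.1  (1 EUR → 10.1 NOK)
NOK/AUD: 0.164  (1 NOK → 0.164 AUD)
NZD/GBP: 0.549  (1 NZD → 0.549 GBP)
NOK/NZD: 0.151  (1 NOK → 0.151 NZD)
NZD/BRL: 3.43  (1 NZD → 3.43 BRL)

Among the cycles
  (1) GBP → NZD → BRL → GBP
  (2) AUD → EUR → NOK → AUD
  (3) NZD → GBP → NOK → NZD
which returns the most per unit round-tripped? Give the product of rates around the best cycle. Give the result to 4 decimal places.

(1) 1.86 × 3.43 × 0.175 = 1.11647
(2) 0.541 × 10.1 × 0.164 = 0.89611
(3) 0.549 × 11.7 × 0.151 = 0.96992
Highest is cycle (1) at 1.1165 (>1, arbitrage).

1.1165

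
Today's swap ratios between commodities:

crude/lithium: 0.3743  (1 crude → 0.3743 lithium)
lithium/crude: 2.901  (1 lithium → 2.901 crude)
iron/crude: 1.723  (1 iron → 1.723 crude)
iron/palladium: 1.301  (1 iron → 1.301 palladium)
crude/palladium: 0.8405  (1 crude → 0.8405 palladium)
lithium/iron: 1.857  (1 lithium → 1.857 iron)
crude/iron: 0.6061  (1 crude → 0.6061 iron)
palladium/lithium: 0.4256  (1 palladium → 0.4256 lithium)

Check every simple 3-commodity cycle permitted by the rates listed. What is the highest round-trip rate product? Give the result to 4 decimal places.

crude→lithium→iron→crude: 0.3743 × 1.857 × 1.723 = 1.19761
crude→palladium→lithium→crude: 0.8405 × 0.4256 × 2.901 = 1.03774
palladium→lithium→iron→palladium: 0.4256 × 1.857 × 1.301 = 1.02823
Maximum is crude→lithium→iron→crude at 1.1976; arbitrage exists.

1.1976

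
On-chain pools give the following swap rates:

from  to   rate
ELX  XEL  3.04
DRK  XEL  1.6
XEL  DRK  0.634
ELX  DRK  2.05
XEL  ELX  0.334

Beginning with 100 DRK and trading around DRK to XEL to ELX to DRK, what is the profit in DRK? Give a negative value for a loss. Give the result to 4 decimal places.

100 DRK × 1.6 = 160 XEL
160 XEL × 0.334 = 53.44 ELX
53.44 ELX × 2.05 = 109.552 DRK
Net change: 109.552 − 100 = 9.552 DRK

9.5520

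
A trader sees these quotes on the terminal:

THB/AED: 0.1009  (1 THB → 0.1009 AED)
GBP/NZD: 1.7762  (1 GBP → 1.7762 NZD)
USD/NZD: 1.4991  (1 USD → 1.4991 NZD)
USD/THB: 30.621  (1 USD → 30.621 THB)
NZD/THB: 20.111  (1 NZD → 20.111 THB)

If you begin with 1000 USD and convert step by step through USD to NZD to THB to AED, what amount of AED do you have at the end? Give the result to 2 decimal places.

1000 USD × 1.4991 = 1499.1 NZD
1499.1 NZD × 20.111 = 30148.4001 THB
30148.4001 THB × 0.1009 = 3041.97357009 AED

3041.97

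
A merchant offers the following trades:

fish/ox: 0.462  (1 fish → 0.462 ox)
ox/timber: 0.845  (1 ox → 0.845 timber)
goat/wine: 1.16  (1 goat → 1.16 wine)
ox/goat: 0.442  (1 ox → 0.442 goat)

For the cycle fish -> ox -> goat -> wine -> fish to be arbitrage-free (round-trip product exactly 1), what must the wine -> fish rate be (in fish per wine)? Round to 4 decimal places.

4.2216

Known legs of the cycle: 0.462 × 0.442 × 1.16 = 0.23687664
For no arbitrage the full-cycle product must be 1, so the missing rate is 1 / 0.23687664 ≈ 4.221607.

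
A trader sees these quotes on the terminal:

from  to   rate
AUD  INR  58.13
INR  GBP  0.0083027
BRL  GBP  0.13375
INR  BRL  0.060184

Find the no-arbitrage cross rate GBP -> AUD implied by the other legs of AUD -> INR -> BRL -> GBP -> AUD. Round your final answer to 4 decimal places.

Known legs of the cycle: 58.13 × 0.060184 × 0.13375 = 0.4679238293
For no arbitrage the full-cycle product must be 1, so the missing rate is 1 / 0.4679238293 ≈ 2.137100.

2.1371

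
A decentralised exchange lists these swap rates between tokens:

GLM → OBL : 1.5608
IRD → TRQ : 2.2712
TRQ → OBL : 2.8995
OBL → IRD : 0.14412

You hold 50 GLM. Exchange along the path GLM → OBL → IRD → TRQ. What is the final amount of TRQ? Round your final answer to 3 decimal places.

25.544

50 GLM × 1.5608 = 78.04 OBL
78.04 OBL × 0.14412 = 11.2471248 IRD
11.2471248 IRD × 2.2712 = 25.54446984576 TRQ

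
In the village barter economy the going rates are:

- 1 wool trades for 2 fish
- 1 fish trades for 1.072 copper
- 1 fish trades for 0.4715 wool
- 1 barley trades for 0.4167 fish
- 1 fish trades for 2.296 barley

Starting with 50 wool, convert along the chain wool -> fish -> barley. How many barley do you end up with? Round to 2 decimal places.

229.60

50 wool × 2 = 100 fish
100 fish × 2.296 = 229.6 barley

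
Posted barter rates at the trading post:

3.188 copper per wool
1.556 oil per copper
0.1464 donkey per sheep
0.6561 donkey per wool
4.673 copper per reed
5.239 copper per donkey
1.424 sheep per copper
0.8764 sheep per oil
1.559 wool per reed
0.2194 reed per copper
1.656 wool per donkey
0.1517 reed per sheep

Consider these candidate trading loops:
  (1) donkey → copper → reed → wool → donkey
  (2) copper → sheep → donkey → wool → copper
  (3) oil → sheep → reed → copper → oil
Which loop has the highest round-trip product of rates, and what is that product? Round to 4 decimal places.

1.1757

(1) 5.239 × 0.2194 × 1.559 × 0.6561 = 1.17571
(2) 1.424 × 0.1464 × 1.656 × 3.188 = 1.10060
(3) 0.8764 × 0.1517 × 4.673 × 1.556 = 0.96670
Highest is cycle (1) at 1.1757 (>1, arbitrage).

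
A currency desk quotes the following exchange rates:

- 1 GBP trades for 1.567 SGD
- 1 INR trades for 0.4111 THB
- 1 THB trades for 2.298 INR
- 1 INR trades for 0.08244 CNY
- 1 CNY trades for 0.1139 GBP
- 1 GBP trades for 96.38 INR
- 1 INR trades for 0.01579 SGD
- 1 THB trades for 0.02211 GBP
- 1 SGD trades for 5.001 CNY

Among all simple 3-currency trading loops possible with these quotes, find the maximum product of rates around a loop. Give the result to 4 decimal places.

GBP→INR→CNY→GBP: 96.38 × 0.08244 × 0.1139 = 0.90500
GBP→SGD→CNY→GBP: 1.567 × 5.001 × 0.1139 = 0.89258
GBP→INR→THB→GBP: 96.38 × 0.4111 × 0.02211 = 0.87604
Maximum is GBP→INR→CNY→GBP at 0.9050; no arbitrage — every cycle loses value.

0.9050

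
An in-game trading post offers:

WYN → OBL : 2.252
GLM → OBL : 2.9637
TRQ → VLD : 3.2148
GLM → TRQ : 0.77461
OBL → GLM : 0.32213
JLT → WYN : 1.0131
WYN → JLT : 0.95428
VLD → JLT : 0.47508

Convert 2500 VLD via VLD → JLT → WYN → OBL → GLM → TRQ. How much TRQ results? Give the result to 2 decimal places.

2500 VLD × 0.47508 = 1187.7 JLT
1187.7 JLT × 1.0131 = 1203.25887 WYN
1203.25887 WYN × 2.252 = 2709.73897524 OBL
2709.73897524 OBL × 0.32213 = 872.8882160940612 GLM
872.8882160940612 GLM × 0.77461 = 676.147941068620746132 TRQ

676.15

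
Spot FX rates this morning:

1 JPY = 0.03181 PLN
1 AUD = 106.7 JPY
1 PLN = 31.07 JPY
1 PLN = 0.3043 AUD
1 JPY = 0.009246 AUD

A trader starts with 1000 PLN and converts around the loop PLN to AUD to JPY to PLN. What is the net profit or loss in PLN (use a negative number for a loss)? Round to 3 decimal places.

32.833

1000 PLN × 0.3043 = 304.3 AUD
304.3 AUD × 106.7 = 32468.81 JPY
32468.81 JPY × 0.03181 = 1032.8328461 PLN
Net change: 1032.8328461 − 1000 = 32.8328461 PLN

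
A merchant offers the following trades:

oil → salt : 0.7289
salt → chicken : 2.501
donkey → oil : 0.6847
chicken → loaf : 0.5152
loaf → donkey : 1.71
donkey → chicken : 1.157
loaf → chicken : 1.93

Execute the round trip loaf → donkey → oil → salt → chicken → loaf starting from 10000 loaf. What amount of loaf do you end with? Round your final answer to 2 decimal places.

10996.49

10000 loaf × 1.71 = 17100 donkey
17100 donkey × 0.6847 = 11708.37 oil
11708.37 oil × 0.7289 = 8534.230893 salt
8534.230893 salt × 2.501 = 21344.111463393 chicken
21344.111463393 chicken × 0.5152 = 10996.4862259400736 loaf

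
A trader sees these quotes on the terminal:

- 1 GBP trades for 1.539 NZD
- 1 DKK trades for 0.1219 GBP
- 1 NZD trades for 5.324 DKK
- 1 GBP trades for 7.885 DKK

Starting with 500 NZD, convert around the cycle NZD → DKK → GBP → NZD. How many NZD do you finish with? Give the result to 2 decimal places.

500 NZD × 5.324 = 2662 DKK
2662 DKK × 0.1219 = 324.4978 GBP
324.4978 GBP × 1.539 = 499.4021142 NZD

499.40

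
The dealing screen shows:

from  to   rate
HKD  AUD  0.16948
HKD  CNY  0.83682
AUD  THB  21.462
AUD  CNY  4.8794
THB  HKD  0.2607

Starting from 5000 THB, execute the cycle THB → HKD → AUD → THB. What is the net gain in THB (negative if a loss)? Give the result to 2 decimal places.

5000 THB × 0.2607 = 1303.5 HKD
1303.5 HKD × 0.16948 = 220.91718 AUD
220.91718 AUD × 21.462 = 4741.32451716 THB
Net change: 4741.32451716 − 5000 = -258.67548284 THB

-258.68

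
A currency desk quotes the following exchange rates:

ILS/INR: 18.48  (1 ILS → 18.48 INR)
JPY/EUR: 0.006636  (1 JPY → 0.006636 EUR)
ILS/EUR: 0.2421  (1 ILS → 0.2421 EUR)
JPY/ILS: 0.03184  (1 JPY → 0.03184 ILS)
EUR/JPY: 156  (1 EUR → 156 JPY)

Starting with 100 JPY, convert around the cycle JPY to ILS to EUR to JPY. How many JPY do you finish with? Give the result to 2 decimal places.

100 JPY × 0.03184 = 3.184 ILS
3.184 ILS × 0.2421 = 0.7708464 EUR
0.7708464 EUR × 156 = 120.2520384 JPY

120.25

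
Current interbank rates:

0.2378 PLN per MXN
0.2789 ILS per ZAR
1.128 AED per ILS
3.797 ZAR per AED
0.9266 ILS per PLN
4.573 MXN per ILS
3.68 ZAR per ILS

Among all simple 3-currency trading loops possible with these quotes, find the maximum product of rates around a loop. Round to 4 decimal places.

ZAR→ILS→AED→ZAR: 0.2789 × 1.128 × 3.797 = 1.19453
MXN→PLN→ILS→MXN: 0.2378 × 0.9266 × 4.573 = 1.00764
Maximum is ZAR→ILS→AED→ZAR at 1.1945; arbitrage exists.

1.1945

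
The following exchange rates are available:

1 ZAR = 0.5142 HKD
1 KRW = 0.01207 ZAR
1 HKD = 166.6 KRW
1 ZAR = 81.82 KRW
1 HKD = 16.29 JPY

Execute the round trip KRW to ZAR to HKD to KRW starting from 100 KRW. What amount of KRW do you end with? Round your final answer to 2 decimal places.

103.40

100 KRW × 0.01207 = 1.207 ZAR
1.207 ZAR × 0.5142 = 0.6206394 HKD
0.6206394 HKD × 166.6 = 103.39852404 KRW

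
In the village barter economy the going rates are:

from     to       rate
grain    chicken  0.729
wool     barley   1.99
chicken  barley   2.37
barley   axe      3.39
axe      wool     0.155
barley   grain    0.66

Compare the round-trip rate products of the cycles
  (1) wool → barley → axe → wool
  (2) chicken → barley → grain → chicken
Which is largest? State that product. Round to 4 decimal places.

1.1403

(1) 1.99 × 3.39 × 0.155 = 1.04565
(2) 2.37 × 0.66 × 0.729 = 1.14030
Highest is cycle (2) at 1.1403 (>1, arbitrage).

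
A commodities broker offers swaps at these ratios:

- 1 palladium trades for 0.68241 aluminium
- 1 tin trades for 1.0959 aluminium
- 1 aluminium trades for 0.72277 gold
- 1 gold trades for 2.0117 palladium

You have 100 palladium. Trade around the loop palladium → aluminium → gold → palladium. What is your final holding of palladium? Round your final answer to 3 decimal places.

99.222

100 palladium × 0.68241 = 68.241 aluminium
68.241 aluminium × 0.72277 = 49.32254757 gold
49.32254757 gold × 2.0117 = 99.222168946569 palladium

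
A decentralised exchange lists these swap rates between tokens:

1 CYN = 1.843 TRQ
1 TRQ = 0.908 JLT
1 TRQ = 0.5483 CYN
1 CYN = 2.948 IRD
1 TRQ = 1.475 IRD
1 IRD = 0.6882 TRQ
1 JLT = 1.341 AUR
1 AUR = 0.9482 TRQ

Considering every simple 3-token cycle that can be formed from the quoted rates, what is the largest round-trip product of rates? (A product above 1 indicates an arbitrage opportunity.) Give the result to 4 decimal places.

JLT→AUR→TRQ→JLT: 1.341 × 0.9482 × 0.908 = 1.15455
IRD→TRQ→CYN→IRD: 0.6882 × 0.5483 × 2.948 = 1.11240
Maximum is JLT→AUR→TRQ→JLT at 1.1546; arbitrage exists.

1.1546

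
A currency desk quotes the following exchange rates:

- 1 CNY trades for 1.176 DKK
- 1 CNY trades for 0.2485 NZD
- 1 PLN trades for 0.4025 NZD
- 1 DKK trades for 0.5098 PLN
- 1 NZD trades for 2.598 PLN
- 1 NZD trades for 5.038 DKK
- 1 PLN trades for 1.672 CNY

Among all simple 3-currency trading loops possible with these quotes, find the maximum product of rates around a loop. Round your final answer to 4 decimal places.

1.0794

CNY→NZD→PLN→CNY: 0.2485 × 2.598 × 1.672 = 1.07945
DKK→PLN→NZD→DKK: 0.5098 × 0.4025 × 5.038 = 1.03377
CNY→DKK→PLN→CNY: 1.176 × 0.5098 × 1.672 = 1.00241
Maximum is CNY→NZD→PLN→CNY at 1.0794; arbitrage exists.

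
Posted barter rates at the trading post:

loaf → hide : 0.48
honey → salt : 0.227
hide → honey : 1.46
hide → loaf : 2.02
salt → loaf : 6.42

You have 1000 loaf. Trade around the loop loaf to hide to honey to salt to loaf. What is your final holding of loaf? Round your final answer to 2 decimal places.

1000 loaf × 0.48 = 480 hide
480 hide × 1.46 = 700.8 honey
700.8 honey × 0.227 = 159.0816 salt
159.0816 salt × 6.42 = 1021.303872 loaf

1021.30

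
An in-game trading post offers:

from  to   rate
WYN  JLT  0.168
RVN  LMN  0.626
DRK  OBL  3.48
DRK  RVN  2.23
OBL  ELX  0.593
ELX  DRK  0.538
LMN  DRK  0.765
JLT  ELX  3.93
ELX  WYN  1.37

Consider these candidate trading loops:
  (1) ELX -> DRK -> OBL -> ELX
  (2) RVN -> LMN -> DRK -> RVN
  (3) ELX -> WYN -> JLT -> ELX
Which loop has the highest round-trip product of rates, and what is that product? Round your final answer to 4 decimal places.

1.1102

(1) 0.538 × 3.48 × 0.593 = 1.11024
(2) 0.626 × 0.765 × 2.23 = 1.06792
(3) 1.37 × 0.168 × 3.93 = 0.90453
Highest is cycle (1) at 1.1102 (>1, arbitrage).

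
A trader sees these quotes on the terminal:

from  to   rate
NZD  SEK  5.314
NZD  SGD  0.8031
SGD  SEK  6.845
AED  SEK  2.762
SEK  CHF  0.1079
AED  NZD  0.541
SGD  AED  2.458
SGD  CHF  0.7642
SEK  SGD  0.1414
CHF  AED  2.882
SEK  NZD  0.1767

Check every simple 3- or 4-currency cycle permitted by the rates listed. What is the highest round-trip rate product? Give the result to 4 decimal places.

1.0679

NZD→SGD→AED→NZD: 0.8031 × 2.458 × 0.541 = 1.06794
NZD→SEK→SGD→AED→NZD: 5.314 × 0.1414 × 2.458 × 0.541 = 0.99919
NZD→SGD→SEK→NZD: 0.8031 × 6.845 × 0.1767 = 0.97136
NZD→SGD→AED→SEK→NZD: 0.8031 × 2.458 × 2.762 × 0.1767 = 0.96341
SEK→SGD→AED→SEK: 0.1414 × 2.458 × 2.762 = 0.95996
NZD→SGD→CHF→AED→NZD: 0.8031 × 0.7642 × 2.882 × 0.541 = 0.95690
NZD→SEK→CHF→AED→NZD: 5.314 × 0.1079 × 2.882 × 0.541 = 0.89399
SEK→SGD→CHF→AED→SEK: 0.1414 × 0.7642 × 2.882 × 2.762 = 0.86015
SEK→CHF→AED→SEK: 0.1079 × 2.882 × 2.762 = 0.85889
Maximum is NZD→SGD→AED→NZD at 1.0679; arbitrage exists.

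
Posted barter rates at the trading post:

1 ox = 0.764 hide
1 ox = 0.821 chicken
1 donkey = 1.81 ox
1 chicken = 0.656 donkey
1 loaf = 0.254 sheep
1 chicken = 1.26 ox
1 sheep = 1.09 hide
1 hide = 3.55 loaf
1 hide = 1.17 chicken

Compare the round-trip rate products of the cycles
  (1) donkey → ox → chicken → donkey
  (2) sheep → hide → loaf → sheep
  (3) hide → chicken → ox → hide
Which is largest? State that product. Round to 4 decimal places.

1.1263

(1) 1.81 × 0.821 × 0.656 = 0.97482
(2) 1.09 × 3.55 × 0.254 = 0.98285
(3) 1.17 × 1.26 × 0.764 = 1.12629
Highest is cycle (3) at 1.1263 (>1, arbitrage).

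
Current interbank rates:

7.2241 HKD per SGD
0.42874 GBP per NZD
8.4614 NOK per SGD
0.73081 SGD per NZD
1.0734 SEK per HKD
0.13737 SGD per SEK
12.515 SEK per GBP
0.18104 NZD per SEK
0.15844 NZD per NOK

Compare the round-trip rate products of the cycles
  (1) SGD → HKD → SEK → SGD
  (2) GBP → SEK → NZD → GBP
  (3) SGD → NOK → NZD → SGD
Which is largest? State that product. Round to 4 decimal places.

1.0652

(1) 7.2241 × 1.0734 × 0.13737 = 1.06521
(2) 12.515 × 0.18104 × 0.42874 = 0.97140
(3) 8.4614 × 0.15844 × 0.73081 = 0.97974
Highest is cycle (1) at 1.0652 (>1, arbitrage).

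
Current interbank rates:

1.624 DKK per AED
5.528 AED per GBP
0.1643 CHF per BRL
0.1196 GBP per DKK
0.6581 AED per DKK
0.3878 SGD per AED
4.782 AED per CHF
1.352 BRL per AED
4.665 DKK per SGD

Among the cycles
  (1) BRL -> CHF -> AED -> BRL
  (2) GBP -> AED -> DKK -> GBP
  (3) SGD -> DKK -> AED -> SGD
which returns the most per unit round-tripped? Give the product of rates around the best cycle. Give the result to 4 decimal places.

(1) 0.1643 × 4.782 × 1.352 = 1.06224
(2) 5.528 × 1.624 × 0.1196 = 1.07371
(3) 4.665 × 0.6581 × 0.3878 = 1.19056
Highest is cycle (3) at 1.1906 (>1, arbitrage).

1.1906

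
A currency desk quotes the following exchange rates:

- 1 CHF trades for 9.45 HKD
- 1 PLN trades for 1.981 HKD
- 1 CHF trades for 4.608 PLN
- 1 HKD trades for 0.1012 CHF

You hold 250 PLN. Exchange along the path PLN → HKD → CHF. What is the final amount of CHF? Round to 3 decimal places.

50.119

250 PLN × 1.981 = 495.25 HKD
495.25 HKD × 0.1012 = 50.1193 CHF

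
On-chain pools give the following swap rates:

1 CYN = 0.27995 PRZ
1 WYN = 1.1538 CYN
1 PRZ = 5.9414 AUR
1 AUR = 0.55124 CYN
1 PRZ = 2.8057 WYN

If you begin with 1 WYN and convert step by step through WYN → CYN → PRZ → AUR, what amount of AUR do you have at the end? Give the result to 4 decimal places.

1.9191

1 WYN × 1.1538 = 1.1538 CYN
1.1538 CYN × 0.27995 = 0.32300631 PRZ
0.32300631 PRZ × 5.9414 = 1.919109690234 AUR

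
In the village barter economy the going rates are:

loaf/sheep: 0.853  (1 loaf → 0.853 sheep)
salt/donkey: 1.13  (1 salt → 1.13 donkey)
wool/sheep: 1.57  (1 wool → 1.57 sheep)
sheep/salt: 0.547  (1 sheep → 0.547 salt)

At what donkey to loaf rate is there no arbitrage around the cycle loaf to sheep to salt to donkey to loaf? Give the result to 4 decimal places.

1.8966

Known legs of the cycle: 0.853 × 0.547 × 1.13 = 0.52724783
For no arbitrage the full-cycle product must be 1, so the missing rate is 1 / 0.52724783 ≈ 1.896641.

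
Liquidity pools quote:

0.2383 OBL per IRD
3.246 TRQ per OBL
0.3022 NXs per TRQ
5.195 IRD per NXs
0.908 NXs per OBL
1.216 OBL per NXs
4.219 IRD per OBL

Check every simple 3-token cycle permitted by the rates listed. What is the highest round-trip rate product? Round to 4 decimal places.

TRQ→NXs→OBL→TRQ: 0.3022 × 1.216 × 3.246 = 1.19282
IRD→OBL→NXs→IRD: 0.2383 × 0.908 × 5.195 = 1.12408
Maximum is TRQ→NXs→OBL→TRQ at 1.1928; arbitrage exists.

1.1928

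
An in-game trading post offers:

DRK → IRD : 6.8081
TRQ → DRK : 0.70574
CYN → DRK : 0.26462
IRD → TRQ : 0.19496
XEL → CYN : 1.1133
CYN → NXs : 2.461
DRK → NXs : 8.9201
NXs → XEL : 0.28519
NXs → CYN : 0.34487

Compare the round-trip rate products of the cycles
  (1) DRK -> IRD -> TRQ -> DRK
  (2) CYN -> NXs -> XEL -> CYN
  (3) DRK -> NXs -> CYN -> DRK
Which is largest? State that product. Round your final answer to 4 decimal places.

(1) 6.8081 × 0.19496 × 0.70574 = 0.93673
(2) 2.461 × 0.28519 × 1.1133 = 0.78137
(3) 8.9201 × 0.34487 × 0.26462 = 0.81404
Highest is cycle (1) at 0.9367 (≤1, no arbitrage).

0.9367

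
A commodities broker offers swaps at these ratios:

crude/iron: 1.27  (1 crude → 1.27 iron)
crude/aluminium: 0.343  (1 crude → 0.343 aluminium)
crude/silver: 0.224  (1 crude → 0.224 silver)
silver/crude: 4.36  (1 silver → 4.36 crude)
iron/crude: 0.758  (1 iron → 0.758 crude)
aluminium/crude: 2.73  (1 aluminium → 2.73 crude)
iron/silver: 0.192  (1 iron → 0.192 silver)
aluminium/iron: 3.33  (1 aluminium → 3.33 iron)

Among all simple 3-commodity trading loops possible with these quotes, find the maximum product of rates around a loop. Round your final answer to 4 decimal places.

1.0631

silver→crude→iron→silver: 4.36 × 1.27 × 0.192 = 1.06314
aluminium→iron→crude→aluminium: 3.33 × 0.758 × 0.343 = 0.86578
Maximum is silver→crude→iron→silver at 1.0631; arbitrage exists.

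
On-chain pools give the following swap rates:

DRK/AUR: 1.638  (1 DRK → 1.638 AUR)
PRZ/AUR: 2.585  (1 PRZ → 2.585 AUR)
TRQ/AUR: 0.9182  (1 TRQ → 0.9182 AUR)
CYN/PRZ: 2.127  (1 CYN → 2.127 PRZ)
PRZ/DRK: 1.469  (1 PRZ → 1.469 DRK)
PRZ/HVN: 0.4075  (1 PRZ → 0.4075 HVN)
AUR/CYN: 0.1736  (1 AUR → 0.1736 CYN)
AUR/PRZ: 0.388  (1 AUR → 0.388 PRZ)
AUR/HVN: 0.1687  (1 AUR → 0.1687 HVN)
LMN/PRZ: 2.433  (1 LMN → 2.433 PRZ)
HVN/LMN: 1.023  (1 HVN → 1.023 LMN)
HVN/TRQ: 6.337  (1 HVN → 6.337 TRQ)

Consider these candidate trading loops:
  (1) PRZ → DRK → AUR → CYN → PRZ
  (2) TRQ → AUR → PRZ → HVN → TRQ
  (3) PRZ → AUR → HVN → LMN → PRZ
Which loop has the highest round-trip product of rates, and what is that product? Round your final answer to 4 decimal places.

(1) 1.469 × 1.638 × 0.1736 × 2.127 = 0.88849
(2) 0.9182 × 0.388 × 0.4075 × 6.337 = 0.91998
(3) 2.585 × 0.1687 × 1.023 × 2.433 = 1.08541
Highest is cycle (3) at 1.0854 (>1, arbitrage).

1.0854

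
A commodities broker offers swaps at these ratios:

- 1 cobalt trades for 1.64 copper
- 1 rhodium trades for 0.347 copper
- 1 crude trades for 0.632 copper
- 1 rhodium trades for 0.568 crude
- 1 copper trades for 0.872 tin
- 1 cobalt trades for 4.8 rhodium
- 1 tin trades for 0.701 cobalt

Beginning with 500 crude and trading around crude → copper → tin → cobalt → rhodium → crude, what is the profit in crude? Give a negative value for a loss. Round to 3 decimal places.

26.637

500 crude × 0.632 = 316 copper
316 copper × 0.872 = 275.552 tin
275.552 tin × 0.701 = 193.161952 cobalt
193.161952 cobalt × 4.8 = 927.1773696 rhodium
927.1773696 rhodium × 0.568 = 526.6367459328 crude
Net change: 526.6367459328 − 500 = 26.6367459328 crude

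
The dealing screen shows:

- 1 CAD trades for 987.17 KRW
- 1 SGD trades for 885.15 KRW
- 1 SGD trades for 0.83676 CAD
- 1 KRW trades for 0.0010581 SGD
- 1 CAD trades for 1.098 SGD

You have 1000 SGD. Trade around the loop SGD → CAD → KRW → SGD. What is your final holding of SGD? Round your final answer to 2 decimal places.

1000 SGD × 0.83676 = 836.76 CAD
836.76 CAD × 987.17 = 826024.3692 KRW
826024.3692 KRW × 0.0010581 = 874.01638505052 SGD

874.02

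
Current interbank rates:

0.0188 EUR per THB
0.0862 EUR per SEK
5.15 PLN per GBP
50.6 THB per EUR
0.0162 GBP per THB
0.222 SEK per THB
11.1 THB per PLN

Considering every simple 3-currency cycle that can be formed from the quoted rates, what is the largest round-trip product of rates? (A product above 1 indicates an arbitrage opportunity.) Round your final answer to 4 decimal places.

THB→SEK→EUR→THB: 0.222 × 0.0862 × 50.6 = 0.96830
THB→GBP→PLN→THB: 0.0162 × 5.15 × 11.1 = 0.92607
Maximum is THB→SEK→EUR→THB at 0.9683; no arbitrage — every cycle loses value.

0.9683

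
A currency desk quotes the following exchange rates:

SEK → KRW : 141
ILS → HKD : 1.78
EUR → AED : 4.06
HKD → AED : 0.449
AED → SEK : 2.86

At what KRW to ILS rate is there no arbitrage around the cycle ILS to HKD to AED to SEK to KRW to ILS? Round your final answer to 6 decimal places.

Known legs of the cycle: 1.78 × 0.449 × 2.86 × 141 = 322.2934572
For no arbitrage the full-cycle product must be 1, so the missing rate is 1 / 322.2934572 ≈ 0.00310276.

0.003103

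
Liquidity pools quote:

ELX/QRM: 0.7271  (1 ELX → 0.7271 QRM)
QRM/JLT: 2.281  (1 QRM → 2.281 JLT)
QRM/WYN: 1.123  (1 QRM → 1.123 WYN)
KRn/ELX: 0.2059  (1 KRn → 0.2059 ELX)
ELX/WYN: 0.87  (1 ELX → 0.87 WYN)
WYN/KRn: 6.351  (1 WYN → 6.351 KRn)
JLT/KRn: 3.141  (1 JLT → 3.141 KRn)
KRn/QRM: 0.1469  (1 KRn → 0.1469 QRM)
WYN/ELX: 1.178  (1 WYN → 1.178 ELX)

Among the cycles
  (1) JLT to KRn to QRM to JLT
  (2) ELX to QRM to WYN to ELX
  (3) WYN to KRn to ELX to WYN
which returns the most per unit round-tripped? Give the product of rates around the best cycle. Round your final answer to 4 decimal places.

(1) 3.141 × 0.1469 × 2.281 = 1.05248
(2) 0.7271 × 1.123 × 1.178 = 0.96188
(3) 6.351 × 0.2059 × 0.87 = 1.13767
Highest is cycle (3) at 1.1377 (>1, arbitrage).

1.1377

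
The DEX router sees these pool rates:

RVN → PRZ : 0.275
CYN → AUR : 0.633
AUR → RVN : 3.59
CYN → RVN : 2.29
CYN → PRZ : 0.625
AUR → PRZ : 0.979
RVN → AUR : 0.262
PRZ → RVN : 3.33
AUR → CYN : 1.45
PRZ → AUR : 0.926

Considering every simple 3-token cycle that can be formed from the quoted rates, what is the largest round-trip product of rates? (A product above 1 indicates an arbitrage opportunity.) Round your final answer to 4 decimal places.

0.9142

AUR→RVN→PRZ→AUR: 3.59 × 0.275 × 0.926 = 0.91419
CYN→RVN→AUR→CYN: 2.29 × 0.262 × 1.45 = 0.86997
AUR→PRZ→RVN→AUR: 0.979 × 3.33 × 0.262 = 0.85414
CYN→PRZ→AUR→CYN: 0.625 × 0.926 × 1.45 = 0.83919
Maximum is AUR→RVN→PRZ→AUR at 0.9142; no arbitrage — every cycle loses value.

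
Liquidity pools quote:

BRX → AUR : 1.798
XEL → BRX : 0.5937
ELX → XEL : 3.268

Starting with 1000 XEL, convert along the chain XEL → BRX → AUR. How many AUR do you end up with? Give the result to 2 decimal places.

1000 XEL × 0.5937 = 593.7 BRX
593.7 BRX × 1.798 = 1067.4726 AUR

1067.47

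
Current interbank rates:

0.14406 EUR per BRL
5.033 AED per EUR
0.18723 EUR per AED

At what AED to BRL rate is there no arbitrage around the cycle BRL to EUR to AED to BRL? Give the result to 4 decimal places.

Known legs of the cycle: 0.14406 × 5.033 = 0.72505398
For no arbitrage the full-cycle product must be 1, so the missing rate is 1 / 0.72505398 ≈ 1.379208.

1.3792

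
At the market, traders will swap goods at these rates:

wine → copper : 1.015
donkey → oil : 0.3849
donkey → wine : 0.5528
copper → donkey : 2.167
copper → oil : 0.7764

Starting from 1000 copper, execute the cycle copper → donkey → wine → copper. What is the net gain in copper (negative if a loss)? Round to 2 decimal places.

215.89

1000 copper × 2.167 = 2167 donkey
2167 donkey × 0.5528 = 1197.9176 wine
1197.9176 wine × 1.015 = 1215.886364 copper
Net change: 1215.886364 − 1000 = 215.886364 copper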